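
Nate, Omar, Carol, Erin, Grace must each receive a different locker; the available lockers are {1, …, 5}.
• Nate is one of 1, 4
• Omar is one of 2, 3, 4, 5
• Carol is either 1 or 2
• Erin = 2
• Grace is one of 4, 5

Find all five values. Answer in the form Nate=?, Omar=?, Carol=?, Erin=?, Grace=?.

Erin's domain is down to {2}, so Erin = 2. Strike 2 from Omar, Carol.
Carol must be 1 (only option left). So Nate can't be 1.
Nate's domain is down to {4}, so Nate = 4. So Omar, Grace can't be 4.
Grace must be 5 (only option left). Eliminate 5 elsewhere: Omar.
That leaves Omar = 3.

Nate=4, Omar=3, Carol=1, Erin=2, Grace=5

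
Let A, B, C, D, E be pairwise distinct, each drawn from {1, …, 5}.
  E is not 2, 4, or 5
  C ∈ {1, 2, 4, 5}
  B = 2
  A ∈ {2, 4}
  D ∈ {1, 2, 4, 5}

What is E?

3

B's domain is down to {2}, so B = 2. Remove 2 from A, C, D.
A's domain is down to {4}, so A = 4. Eliminate 4 elsewhere: C, D.
The 3 still-open variables together cover exactly {1, 3, 5} — 3 values for 3 variables — and 3 appears only in E's list, so E = 3.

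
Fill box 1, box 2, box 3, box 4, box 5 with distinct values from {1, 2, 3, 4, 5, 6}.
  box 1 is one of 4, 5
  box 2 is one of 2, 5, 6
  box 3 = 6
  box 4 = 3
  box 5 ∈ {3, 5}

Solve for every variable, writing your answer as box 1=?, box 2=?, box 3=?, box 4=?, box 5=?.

box 1=4, box 2=2, box 3=6, box 4=3, box 5=5

box 3 has just one choice, so box 3 = 6. Remove 6 from box 2.
That leaves box 4 = 3. Remove 3 from box 5.
box 5 has just one choice, so box 5 = 5. So box 1, box 2 can't be 5.
box 1's domain is down to {4}, so box 1 = 4.
box 2 has just one choice, so box 2 = 2.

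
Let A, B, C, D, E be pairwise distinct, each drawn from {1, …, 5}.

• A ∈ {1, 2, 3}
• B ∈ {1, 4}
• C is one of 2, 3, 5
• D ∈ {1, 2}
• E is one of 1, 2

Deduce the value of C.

The 5 variables draw from only 5 values {1, 2, 3, 4, 5}, so each is used; only B can be 4, hence B = 4.
Among the 4 still-open variables, 5 fits only C (and all 4 values in {1, 2, 3, 5} must be used), so C = 5.

5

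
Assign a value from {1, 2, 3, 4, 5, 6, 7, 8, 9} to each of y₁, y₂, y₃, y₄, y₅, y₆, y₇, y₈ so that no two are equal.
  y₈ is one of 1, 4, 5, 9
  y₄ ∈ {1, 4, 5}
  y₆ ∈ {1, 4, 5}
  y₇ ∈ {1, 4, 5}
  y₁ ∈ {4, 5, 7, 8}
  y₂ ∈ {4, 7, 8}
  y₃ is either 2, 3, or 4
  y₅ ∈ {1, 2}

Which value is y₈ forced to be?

9

Among the 8 variables, 3 fits only y₃ (and all 8 values in {1, 2, 3, 4, 5, 7, 8, 9} must be used), so y₃ = 3.
The 7 still-open variables together cover exactly {1, 2, 4, 5, 7, 8, 9} — 7 values for 7 variables — and 2 appears only in y₅'s list, so y₅ = 2.
Among the 6 still-open variables, 9 fits only y₈ (and all 6 values in {1, 4, 5, 7, 8, 9} must be used), so y₈ = 9.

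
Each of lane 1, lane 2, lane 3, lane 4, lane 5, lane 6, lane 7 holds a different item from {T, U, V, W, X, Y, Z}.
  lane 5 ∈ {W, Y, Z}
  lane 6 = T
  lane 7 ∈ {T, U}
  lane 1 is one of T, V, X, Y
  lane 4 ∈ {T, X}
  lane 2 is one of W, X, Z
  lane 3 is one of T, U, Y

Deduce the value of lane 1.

lane 6's domain is down to {T}, so lane 6 = T. Eliminate T elsewhere: lane 1, lane 3, lane 4, lane 7.
lane 7 has just one choice, so lane 7 = U. So lane 3 can't be U.
lane 3 has just one choice, so lane 3 = Y. So lane 1, lane 5 can't be Y.
lane 4 must be X (only option left). So lane 1, lane 2 can't be X.
So lane 1 = V.

V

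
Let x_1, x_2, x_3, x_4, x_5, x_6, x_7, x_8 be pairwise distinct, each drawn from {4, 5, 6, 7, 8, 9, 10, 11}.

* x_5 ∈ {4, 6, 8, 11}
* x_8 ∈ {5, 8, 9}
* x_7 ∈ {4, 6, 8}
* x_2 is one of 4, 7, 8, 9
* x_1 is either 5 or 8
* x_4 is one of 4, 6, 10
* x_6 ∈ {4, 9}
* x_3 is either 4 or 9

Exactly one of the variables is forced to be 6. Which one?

The 8 variables together cover exactly {4, 5, 6, 7, 8, 9, 10, 11} — 8 values for 8 variables — and 7 appears only in x_2's list, so x_2 = 7.
The 7 still-open variables together cover exactly {4, 5, 6, 8, 9, 10, 11} — 7 values for 7 variables — and 10 appears only in x_4's list, so x_4 = 10.
The 6 still-open variables draw from only 6 values {4, 5, 6, 8, 9, 11}, so each is used; only x_5 can be 11, hence x_5 = 11.
Among the 5 still-open variables, 6 fits only x_7 (and all 5 values in {4, 5, 6, 8, 9} must be used), so x_7 = 6.

x_7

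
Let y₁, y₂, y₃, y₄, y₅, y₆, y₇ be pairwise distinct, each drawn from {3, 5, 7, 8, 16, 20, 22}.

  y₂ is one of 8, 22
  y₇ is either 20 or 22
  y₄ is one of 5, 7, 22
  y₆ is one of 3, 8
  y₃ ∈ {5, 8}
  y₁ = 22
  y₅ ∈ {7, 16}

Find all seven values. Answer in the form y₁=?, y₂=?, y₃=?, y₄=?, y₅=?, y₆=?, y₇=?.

y₁ has just one choice, so y₁ = 22. Strike 22 from y₂, y₄, y₇.
y₂'s domain is down to {8}, so y₂ = 8. Strike 8 from y₃, y₆.
y₃ has just one choice, so y₃ = 5. Eliminate 5 elsewhere: y₄.
That leaves y₄ = 7. Eliminate 7 elsewhere: y₅.
y₅ must be 16 (only option left).
y₆'s domain is down to {3}, so y₆ = 3.
y₇ must be 20 (only option left).

y₁=22, y₂=8, y₃=5, y₄=7, y₅=16, y₆=3, y₇=20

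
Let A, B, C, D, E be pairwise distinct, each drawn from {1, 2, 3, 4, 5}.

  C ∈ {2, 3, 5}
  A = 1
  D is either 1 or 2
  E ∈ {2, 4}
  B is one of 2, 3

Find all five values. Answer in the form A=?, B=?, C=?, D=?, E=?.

A's domain is down to {1}, so A = 1. Eliminate 1 elsewhere: D.
D's domain is down to {2}, so D = 2. Remove 2 from B, C, E.
E has just one choice, so E = 4.
That leaves B = 3. Remove 3 from C.
C's domain is down to {5}, so C = 5.

A=1, B=3, C=5, D=2, E=4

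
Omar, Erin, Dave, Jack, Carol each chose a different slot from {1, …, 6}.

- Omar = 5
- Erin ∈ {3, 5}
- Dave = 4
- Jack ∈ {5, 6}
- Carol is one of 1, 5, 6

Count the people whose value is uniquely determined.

Omar must be 5 (only option left). Eliminate 5 elsewhere: Erin, Jack, Carol.
Erin has just one choice, so Erin = 3.
Dave has just one choice, so Dave = 4.
That leaves Jack = 6. Remove 6 from Carol.
That leaves Carol = 1.
Every person is fixed: Omar=5, Erin=3, Dave=4, Jack=6, Carol=1. That makes 5.

5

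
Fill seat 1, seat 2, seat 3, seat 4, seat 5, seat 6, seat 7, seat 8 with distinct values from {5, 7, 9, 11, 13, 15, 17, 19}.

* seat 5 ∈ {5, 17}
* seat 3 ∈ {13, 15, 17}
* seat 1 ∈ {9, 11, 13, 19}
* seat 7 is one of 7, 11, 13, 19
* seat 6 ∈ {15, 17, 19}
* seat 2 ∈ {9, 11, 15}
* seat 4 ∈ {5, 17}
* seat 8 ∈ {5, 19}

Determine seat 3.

13

Among the 8 variables, 7 fits only seat 7 (and all 8 values in {5, 7, 9, 11, 13, 15, 17, 19} must be used), so seat 7 = 7.
seat 4 and seat 5 share exactly the 2 values {5, 17}; by pigeonhole those values go to them, so strike 5, 17 from seat 3, seat 6, seat 8.
That leaves seat 8 = 19. Eliminate 19 elsewhere: seat 1, seat 6.
seat 6 must be 15 (only option left). So seat 2, seat 3 can't be 15.
So seat 3 = 13.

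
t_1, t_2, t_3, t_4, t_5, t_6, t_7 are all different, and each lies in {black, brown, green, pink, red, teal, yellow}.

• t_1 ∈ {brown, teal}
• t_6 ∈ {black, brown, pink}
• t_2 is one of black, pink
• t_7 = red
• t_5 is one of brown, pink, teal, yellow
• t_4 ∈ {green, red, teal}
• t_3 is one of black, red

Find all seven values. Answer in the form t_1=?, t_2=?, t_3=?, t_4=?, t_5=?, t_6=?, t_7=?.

t_1=teal, t_2=pink, t_3=black, t_4=green, t_5=yellow, t_6=brown, t_7=red

t_7's domain is down to {red}, so t_7 = red. So t_3, t_4 can't be red.
t_3 must be black (only option left). So t_2, t_6 can't be black.
t_2's domain is down to {pink}, so t_2 = pink. Strike pink from t_5, t_6.
t_6's domain is down to {brown}, so t_6 = brown. Strike brown from t_1, t_5.
t_1 has just one choice, so t_1 = teal. So t_4, t_5 can't be teal.
t_4 has just one choice, so t_4 = green.
That leaves t_5 = yellow.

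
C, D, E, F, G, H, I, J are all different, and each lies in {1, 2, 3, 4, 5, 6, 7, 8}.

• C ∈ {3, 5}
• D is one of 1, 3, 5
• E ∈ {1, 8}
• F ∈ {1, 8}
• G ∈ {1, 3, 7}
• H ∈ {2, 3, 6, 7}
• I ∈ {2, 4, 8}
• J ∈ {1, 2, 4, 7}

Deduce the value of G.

Among the 8 variables, 6 fits only H (and all 8 values in {1, 2, 3, 4, 5, 6, 7, 8} must be used), so H = 6.
E and F between them cover only {1, 8} — a naked pair. Remove those values from D, G, I, J.
C and D share exactly the 2 values {3, 5}; by pigeonhole those values go to them, so strike 3, 5 from G.
So G = 7.

7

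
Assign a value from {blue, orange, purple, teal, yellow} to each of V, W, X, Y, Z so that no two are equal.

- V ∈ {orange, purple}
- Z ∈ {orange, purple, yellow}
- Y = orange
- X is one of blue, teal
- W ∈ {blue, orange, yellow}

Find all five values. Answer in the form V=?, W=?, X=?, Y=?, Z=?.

V=purple, W=blue, X=teal, Y=orange, Z=yellow

Y must be orange (only option left). Eliminate orange elsewhere: V, W, Z.
V's domain is down to {purple}, so V = purple. Strike purple from Z.
Z has just one choice, so Z = yellow. Eliminate yellow elsewhere: W.
W's domain is down to {blue}, so W = blue. So X can't be blue.
X must be teal (only option left).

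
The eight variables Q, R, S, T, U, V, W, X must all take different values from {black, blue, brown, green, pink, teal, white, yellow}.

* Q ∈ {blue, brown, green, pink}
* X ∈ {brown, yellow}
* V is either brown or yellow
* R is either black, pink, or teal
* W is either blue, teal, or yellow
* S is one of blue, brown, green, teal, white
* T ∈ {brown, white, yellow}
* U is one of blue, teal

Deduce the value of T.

white

Among the 8 variables, black fits only R (and all 8 values in {black, blue, brown, green, pink, teal, white, yellow} must be used), so R = black.
The 7 still-open variables together cover exactly {blue, brown, green, pink, teal, white, yellow} — 7 values for 7 variables — and pink appears only in Q's list, so Q = pink.
The 6 still-open variables together cover exactly {blue, brown, green, teal, white, yellow} — 6 values for 6 variables — and green appears only in S's list, so S = green.
The 5 still-open variables together cover exactly {blue, brown, teal, white, yellow} — 5 values for 5 variables — and white appears only in T's list, so T = white.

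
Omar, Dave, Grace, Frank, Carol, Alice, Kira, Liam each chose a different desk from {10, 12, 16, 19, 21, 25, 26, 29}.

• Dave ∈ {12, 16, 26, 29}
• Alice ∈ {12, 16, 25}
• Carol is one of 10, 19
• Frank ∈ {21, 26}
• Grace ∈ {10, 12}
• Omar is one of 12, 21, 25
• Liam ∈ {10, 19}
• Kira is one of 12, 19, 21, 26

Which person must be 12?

The 8 variables draw from only 8 values {10, 12, 16, 19, 21, 25, 26, 29}, so each is used; only Dave can be 29, hence Dave = 29.
The 7 still-open variables together cover exactly {10, 12, 16, 19, 21, 25, 26} — 7 values for 7 variables — and 16 appears only in Alice's list, so Alice = 16.
Among the 6 still-open variables, 25 fits only Omar (and all 6 values in {10, 12, 19, 21, 25, 26} must be used), so Omar = 25.
Carol and Liam share exactly the 2 values {10, 19}; by pigeonhole those values go to them, so strike 10, 19 from Grace, Kira.
So 12 goes to Grace.

Grace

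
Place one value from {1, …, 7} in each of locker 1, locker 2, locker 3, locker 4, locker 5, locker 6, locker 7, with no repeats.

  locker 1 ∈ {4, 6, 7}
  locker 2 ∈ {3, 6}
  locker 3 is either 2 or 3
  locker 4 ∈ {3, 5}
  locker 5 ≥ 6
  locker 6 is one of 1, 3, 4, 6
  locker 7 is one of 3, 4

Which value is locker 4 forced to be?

5

The 7 variables draw from only 7 values {1, 2, 3, 4, 5, 6, 7}, so each is used; only locker 6 can be 1, hence locker 6 = 1.
Among the 6 still-open variables, 2 fits only locker 3 (and all 6 values in {2, 3, 4, 5, 6, 7} must be used), so locker 3 = 2.
Among the 5 still-open variables, 5 fits only locker 4 (and all 5 values in {3, 4, 5, 6, 7} must be used), so locker 4 = 5.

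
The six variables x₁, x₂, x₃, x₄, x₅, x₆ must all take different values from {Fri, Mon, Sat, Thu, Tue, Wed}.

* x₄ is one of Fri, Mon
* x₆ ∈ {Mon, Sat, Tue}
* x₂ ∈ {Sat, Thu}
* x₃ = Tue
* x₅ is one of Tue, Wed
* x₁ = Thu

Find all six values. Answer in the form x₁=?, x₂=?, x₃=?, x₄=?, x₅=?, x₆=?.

x₁=Thu, x₂=Sat, x₃=Tue, x₄=Fri, x₅=Wed, x₆=Mon

x₁ has just one choice, so x₁ = Thu. Strike Thu from x₂.
x₂ must be Sat (only option left). So x₆ can't be Sat.
x₃ has just one choice, so x₃ = Tue. So x₅, x₆ can't be Tue.
x₅ must be Wed (only option left).
x₆ has just one choice, so x₆ = Mon. Strike Mon from x₄.
x₄'s domain is down to {Fri}, so x₄ = Fri.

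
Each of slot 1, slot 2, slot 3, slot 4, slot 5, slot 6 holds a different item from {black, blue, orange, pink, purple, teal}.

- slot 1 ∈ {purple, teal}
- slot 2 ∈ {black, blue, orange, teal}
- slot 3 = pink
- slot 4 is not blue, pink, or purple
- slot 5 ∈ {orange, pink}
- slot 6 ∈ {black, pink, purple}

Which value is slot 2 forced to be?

slot 3 has just one choice, so slot 3 = pink. Strike pink from slot 5, slot 6.
slot 5 must be orange (only option left). Eliminate orange elsewhere: slot 2, slot 4.
The 4 still-open variables draw from only 4 values {black, blue, purple, teal}, so each is used; only slot 2 can be blue, hence slot 2 = blue.

blue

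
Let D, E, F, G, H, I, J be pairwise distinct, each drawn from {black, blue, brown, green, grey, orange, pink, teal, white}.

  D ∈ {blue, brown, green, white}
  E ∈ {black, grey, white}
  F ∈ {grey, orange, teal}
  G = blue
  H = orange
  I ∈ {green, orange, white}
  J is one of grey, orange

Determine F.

G must be blue (only option left). Eliminate blue elsewhere: D.
H must be orange (only option left). Strike orange from F, I, J.
That leaves J = grey. So E, F can't be grey.
So F = teal.

teal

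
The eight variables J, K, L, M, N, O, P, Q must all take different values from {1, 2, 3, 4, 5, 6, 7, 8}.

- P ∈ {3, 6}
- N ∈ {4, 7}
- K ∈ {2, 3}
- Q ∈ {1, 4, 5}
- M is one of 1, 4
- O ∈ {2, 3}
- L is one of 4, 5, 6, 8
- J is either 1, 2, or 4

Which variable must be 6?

P

The 8 variables draw from only 8 values {1, 2, 3, 4, 5, 6, 7, 8}, so each is used; only N can be 7, hence N = 7.
Among the 7 still-open variables, 8 fits only L (and all 7 values in {1, 2, 3, 4, 5, 6, 8} must be used), so L = 8.
Among the 6 still-open variables, 5 fits only Q (and all 6 values in {1, 2, 3, 4, 5, 6} must be used), so Q = 5.
The 5 still-open variables together cover exactly {1, 2, 3, 4, 6} — 5 values for 5 variables — and 6 appears only in P's list, so P = 6.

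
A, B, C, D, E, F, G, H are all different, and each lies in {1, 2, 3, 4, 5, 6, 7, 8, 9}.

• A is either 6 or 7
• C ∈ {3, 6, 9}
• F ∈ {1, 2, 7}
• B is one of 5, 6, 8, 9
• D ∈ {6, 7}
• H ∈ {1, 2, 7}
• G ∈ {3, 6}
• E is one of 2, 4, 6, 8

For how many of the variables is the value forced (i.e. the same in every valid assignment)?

The 2 variables A and D are confined to {6, 7}, which locks those values in; drop them from B, C, E, F, G, H.
G's domain is down to {3}, so G = 3. So C can't be 3.
C must be 9 (only option left). Eliminate 9 elsewhere: B.
F and H share exactly the 2 values {1, 2}; by pigeonhole those values go to them, so strike 1, 2 from E.
Determined: C=9, G=3. The other variables each still have more than one consistent value. That makes 2.

2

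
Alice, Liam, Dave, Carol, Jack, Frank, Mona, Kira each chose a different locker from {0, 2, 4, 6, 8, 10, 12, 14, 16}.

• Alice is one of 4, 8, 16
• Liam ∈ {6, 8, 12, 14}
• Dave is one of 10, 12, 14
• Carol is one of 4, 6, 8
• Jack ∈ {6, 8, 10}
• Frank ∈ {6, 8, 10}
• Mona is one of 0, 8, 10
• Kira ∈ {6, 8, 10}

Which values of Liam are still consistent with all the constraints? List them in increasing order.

Among the 8 variables, 0 fits only Mona (and all 8 values in {0, 4, 6, 8, 10, 12, 14, 16} must be used), so Mona = 0.
Among the 7 still-open variables, 16 fits only Alice (and all 7 values in {4, 6, 8, 10, 12, 14, 16} must be used), so Alice = 16.
The 6 still-open variables draw from only 6 values {4, 6, 8, 10, 12, 14}, so each is used; only Carol can be 4, hence Carol = 4.
Jack, Frank, Kira share exactly the 3 values {6, 8, 10}; by pigeonhole those values go to them, so strike 6, 8, 10 from Liam, Dave.
No further eliminations apply; Liam can still be any of 12, 14.

12, 14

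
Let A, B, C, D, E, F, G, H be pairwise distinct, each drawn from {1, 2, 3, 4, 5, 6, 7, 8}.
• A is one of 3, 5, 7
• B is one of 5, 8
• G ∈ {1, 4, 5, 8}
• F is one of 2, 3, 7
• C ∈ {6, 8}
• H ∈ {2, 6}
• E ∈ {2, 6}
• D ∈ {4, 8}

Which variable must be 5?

B

The 8 variables draw from only 8 values {1, 2, 3, 4, 5, 6, 7, 8}, so each is used; only G can be 1, hence G = 1.
Among the 7 still-open variables, 4 fits only D (and all 7 values in {2, 3, 4, 5, 6, 7, 8} must be used), so D = 4.
E and H share exactly the 2 values {2, 6}; by pigeonhole those values go to them, so strike 2, 6 from C, F.
C must be 8 (only option left). So B can't be 8.
So 5 goes to B.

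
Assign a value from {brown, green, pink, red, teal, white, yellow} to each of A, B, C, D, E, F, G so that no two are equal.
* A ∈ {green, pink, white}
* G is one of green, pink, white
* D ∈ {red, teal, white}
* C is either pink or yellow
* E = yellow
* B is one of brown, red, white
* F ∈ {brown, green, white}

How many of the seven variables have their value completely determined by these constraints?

5

E has just one choice, so E = yellow. Remove yellow from C.
C must be pink (only option left). So A, G can't be pink.
The 5 still-open variables together cover exactly {brown, green, red, teal, white} — 5 values for 5 variables — and teal appears only in D's list, so D = teal.
The 4 still-open variables draw from only 4 values {brown, green, red, white}, so each is used; only B can be red, hence B = red.
The 3 still-open variables together cover exactly {brown, green, white} — 3 values for 3 variables — and brown appears only in F's list, so F = brown.
Determined: B=red, C=pink, D=teal, E=yellow, F=brown. The other variables each still have more than one consistent value. That makes 5.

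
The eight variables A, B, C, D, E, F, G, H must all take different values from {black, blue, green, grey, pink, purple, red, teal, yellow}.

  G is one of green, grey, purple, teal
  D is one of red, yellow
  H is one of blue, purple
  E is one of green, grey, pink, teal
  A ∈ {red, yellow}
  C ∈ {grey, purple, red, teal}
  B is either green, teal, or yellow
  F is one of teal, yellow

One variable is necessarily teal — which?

Among the 8 variables, blue fits only H (and all 8 values in {blue, green, grey, pink, purple, red, teal, yellow} must be used), so H = blue.
The 7 still-open variables draw from only 7 values {green, grey, pink, purple, red, teal, yellow}, so each is used; only E can be pink, hence E = pink.
A and D share exactly the 2 values {red, yellow}; by pigeonhole those values go to them, so strike red, yellow from B, C, F.
So teal goes to F.

F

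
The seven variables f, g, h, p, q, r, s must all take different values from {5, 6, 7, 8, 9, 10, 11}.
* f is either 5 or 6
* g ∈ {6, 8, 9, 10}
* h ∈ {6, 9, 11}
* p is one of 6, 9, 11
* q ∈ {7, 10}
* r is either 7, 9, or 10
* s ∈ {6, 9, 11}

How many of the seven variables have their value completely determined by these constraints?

The 7 variables draw from only 7 values {5, 6, 7, 8, 9, 10, 11}, so each is used; only f can be 5, hence f = 5.
The 6 still-open variables draw from only 6 values {6, 7, 8, 9, 10, 11}, so each is used; only g can be 8, hence g = 8.
h, p, s share exactly the 3 values {6, 9, 11}; by pigeonhole those values go to them, so strike 6, 9, 11 from r.
Determined: f=5, g=8. The other variables each still have more than one consistent value. That makes 2.

2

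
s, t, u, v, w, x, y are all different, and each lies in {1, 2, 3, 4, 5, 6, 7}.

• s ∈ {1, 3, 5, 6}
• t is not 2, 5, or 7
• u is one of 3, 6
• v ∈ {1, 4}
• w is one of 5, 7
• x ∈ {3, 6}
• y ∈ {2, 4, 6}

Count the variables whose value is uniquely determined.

The 7 variables together cover exactly {1, 2, 3, 4, 5, 6, 7} — 7 values for 7 variables — and 2 appears only in y's list, so y = 2.
Among the 6 still-open variables, 7 fits only w (and all 6 values in {1, 3, 4, 5, 6, 7} must be used), so w = 7.
The 5 still-open variables draw from only 5 values {1, 3, 4, 5, 6}, so each is used; only s can be 5, hence s = 5.
u and x share exactly the 2 values {3, 6}; by pigeonhole those values go to them, so strike 3, 6 from t.
Determined: s=5, w=7, y=2. The other variables each still have more than one consistent value. That makes 3.

3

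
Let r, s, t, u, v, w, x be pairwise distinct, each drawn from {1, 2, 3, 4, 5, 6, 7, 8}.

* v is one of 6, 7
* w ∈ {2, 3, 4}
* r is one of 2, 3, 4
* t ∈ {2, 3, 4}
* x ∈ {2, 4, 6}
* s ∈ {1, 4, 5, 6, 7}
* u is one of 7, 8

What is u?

8

The 3 variables r, t, w are confined to {2, 3, 4}, which locks those values in; drop them from s, x.
x has just one choice, so x = 6. Eliminate 6 elsewhere: s, v.
v must be 7 (only option left). So s, u can't be 7.
So u = 8.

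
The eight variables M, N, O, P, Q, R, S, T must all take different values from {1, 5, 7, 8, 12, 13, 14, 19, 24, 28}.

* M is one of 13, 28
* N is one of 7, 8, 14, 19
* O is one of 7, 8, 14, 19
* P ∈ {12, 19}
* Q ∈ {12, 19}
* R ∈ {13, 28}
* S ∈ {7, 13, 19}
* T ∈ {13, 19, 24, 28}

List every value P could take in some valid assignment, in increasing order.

Among the 8 variables, 24 fits only T (and all 8 values in {7, 8, 12, 13, 14, 19, 24, 28} must be used), so T = 24.
The 2 variables M and R are confined to {13, 28}, which locks those values in; drop them from S.
P and Q share exactly the 2 values {12, 19}; by pigeonhole those values go to them, so strike 12, 19 from N, O, S.
S's domain is down to {7}, so S = 7. So N, O can't be 7.
No further eliminations apply; P can still be any of 12, 19.

12, 19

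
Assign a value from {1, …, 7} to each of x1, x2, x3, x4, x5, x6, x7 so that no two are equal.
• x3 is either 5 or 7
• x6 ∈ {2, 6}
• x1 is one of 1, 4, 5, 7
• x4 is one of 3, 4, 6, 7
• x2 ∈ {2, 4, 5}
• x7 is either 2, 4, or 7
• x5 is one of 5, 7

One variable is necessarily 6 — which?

Among the 7 variables, 1 fits only x1 (and all 7 values in {1, 2, 3, 4, 5, 6, 7} must be used), so x1 = 1.
The 6 still-open variables draw from only 6 values {2, 3, 4, 5, 6, 7}, so each is used; only x4 can be 3, hence x4 = 3.
Among the 5 still-open variables, 6 fits only x6 (and all 5 values in {2, 4, 5, 6, 7} must be used), so x6 = 6.

x6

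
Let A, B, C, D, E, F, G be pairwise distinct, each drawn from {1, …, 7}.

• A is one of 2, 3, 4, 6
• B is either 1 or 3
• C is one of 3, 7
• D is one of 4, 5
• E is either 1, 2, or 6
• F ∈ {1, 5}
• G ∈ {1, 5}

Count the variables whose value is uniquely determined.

Among the 7 variables, 7 fits only C (and all 7 values in {1, 2, 3, 4, 5, 6, 7} must be used), so C = 7.
F and G share exactly the 2 values {1, 5}; by pigeonhole those values go to them, so strike 1, 5 from B, D, E.
B has just one choice, so B = 3. So A can't be 3.
That leaves D = 4. So A can't be 4.
Determined: B=3, C=7, D=4. The other variables each still have more than one consistent value. That makes 3.

3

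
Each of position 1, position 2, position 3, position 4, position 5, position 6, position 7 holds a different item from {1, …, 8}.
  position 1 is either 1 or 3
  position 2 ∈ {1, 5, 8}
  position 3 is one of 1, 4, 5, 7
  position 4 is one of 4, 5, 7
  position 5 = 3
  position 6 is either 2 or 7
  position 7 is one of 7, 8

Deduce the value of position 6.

position 5 has just one choice, so position 5 = 3. So position 1 can't be 3.
position 1's domain is down to {1}, so position 1 = 1. Eliminate 1 elsewhere: position 2, position 3.
The 5 still-open variables together cover exactly {2, 4, 5, 7, 8} — 5 values for 5 variables — and 2 appears only in position 6's list, so position 6 = 2.

2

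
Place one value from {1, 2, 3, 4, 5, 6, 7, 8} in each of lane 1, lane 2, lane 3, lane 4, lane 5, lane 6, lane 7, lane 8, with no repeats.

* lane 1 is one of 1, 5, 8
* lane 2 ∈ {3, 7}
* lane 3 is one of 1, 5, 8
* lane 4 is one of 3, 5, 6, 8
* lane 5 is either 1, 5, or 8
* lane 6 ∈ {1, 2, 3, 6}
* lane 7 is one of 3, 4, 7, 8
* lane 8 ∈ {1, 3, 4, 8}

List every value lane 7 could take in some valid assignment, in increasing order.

3, 4, 7

The 8 variables draw from only 8 values {1, 2, 3, 4, 5, 6, 7, 8}, so each is used; only lane 6 can be 2, hence lane 6 = 2.
Among the 7 still-open variables, 6 fits only lane 4 (and all 7 values in {1, 3, 4, 5, 6, 7, 8} must be used), so lane 4 = 6.
lane 1, lane 3, lane 5 between them cover only {1, 5, 8} — a naked triple. Remove those values from lane 7, lane 8.
No further eliminations apply; lane 7 can still be any of 3, 4, 7.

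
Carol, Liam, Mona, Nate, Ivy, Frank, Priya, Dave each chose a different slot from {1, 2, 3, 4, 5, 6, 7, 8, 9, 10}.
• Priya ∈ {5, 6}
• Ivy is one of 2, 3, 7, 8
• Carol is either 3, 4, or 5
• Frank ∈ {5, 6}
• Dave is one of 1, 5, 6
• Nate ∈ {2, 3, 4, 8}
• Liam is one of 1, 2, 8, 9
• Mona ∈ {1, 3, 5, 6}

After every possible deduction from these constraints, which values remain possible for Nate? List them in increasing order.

The 2 variables Frank and Priya are confined to {5, 6}, which locks those values in; drop them from Carol, Mona, Dave.
That leaves Dave = 1. Remove 1 from Liam, Mona.
That leaves Mona = 3. So Carol, Nate, Ivy can't be 3.
That leaves Carol = 4. So Nate can't be 4.
No further eliminations apply; Nate can still be any of 2, 8.

2, 8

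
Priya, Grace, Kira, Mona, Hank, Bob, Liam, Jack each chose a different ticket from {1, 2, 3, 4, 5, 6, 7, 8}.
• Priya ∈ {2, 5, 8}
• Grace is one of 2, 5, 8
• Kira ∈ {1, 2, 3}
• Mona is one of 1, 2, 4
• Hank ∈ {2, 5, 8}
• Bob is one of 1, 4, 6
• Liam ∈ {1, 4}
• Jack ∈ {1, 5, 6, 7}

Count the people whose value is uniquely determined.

3

Among the 8 variables, 3 fits only Kira (and all 8 values in {1, 2, 3, 4, 5, 6, 7, 8} must be used), so Kira = 3.
The 7 still-open variables together cover exactly {1, 2, 4, 5, 6, 7, 8} — 7 values for 7 variables — and 7 appears only in Jack's list, so Jack = 7.
Among the 6 still-open variables, 6 fits only Bob (and all 6 values in {1, 2, 4, 5, 6, 8} must be used), so Bob = 6.
The 3 variables Priya, Grace, Hank are confined to {2, 5, 8}, which locks those values in; drop them from Mona.
Determined: Kira=3, Bob=6, Jack=7. The other people each still have more than one consistent value. That makes 3.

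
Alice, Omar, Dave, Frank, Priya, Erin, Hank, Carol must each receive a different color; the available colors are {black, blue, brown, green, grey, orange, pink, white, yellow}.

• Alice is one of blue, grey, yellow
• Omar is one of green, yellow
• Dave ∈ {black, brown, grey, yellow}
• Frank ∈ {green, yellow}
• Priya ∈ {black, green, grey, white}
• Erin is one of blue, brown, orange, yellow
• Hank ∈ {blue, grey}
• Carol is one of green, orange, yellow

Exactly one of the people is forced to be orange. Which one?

The 8 variables together cover exactly {black, blue, brown, green, grey, orange, white, yellow} — 8 values for 8 variables — and white appears only in Priya's list, so Priya = white.
Among the 7 still-open variables, black fits only Dave (and all 7 values in {black, blue, brown, green, grey, orange, yellow} must be used), so Dave = black.
The 6 still-open variables together cover exactly {blue, brown, green, grey, orange, yellow} — 6 values for 6 variables — and brown appears only in Erin's list, so Erin = brown.
Among the 5 still-open variables, orange fits only Carol (and all 5 values in {blue, green, grey, orange, yellow} must be used), so Carol = orange.

Carol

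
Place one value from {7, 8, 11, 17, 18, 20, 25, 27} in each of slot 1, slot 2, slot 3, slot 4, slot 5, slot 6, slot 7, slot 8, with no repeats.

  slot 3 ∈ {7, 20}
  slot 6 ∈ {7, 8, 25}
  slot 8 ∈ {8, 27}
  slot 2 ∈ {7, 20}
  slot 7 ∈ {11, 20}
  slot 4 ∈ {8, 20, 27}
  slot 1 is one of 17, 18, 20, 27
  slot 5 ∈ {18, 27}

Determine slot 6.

The 8 variables together cover exactly {7, 8, 11, 17, 18, 20, 25, 27} — 8 values for 8 variables — and 11 appears only in slot 7's list, so slot 7 = 11.
The 7 still-open variables together cover exactly {7, 8, 17, 18, 20, 25, 27} — 7 values for 7 variables — and 17 appears only in slot 1's list, so slot 1 = 17.
The 6 still-open variables together cover exactly {7, 8, 18, 20, 25, 27} — 6 values for 6 variables — and 18 appears only in slot 5's list, so slot 5 = 18.
Among the 5 still-open variables, 25 fits only slot 6 (and all 5 values in {7, 8, 20, 25, 27} must be used), so slot 6 = 25.

25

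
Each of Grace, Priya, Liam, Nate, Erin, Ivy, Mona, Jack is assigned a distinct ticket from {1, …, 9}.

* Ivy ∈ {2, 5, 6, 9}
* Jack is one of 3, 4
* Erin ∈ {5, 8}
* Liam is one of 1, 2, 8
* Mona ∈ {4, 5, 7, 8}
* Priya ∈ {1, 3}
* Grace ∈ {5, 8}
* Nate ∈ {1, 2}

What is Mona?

7

The 2 variables Grace and Erin are confined to {5, 8}, which locks those values in; drop them from Liam, Ivy, Mona.
The 2 variables Liam and Nate are confined to {1, 2}, which locks those values in; drop them from Priya, Ivy.
Priya has just one choice, so Priya = 3. Remove 3 from Jack.
Jack's domain is down to {4}, so Jack = 4. So Mona can't be 4.
So Mona = 7.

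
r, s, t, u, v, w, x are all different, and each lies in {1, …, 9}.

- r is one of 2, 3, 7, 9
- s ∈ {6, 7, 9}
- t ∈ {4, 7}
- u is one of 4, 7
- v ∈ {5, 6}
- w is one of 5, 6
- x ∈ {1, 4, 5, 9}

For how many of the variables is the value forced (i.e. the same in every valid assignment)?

t and u share exactly the 2 values {4, 7}; by pigeonhole those values go to them, so strike 4, 7 from r, s, x.
v and w share exactly the 2 values {5, 6}; by pigeonhole those values go to them, so strike 5, 6 from s, x.
s must be 9 (only option left). Strike 9 from r, x.
That leaves x = 1.
Determined: s=9, x=1. The other variables each still have more than one consistent value. That makes 2.

2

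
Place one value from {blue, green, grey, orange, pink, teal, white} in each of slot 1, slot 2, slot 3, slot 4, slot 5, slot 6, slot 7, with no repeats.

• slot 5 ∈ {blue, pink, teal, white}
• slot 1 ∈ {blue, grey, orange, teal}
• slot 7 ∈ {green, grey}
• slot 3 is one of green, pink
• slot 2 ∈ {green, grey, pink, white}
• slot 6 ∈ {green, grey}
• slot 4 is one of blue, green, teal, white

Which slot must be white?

The 7 variables together cover exactly {blue, green, grey, orange, pink, teal, white} — 7 values for 7 variables — and orange appears only in slot 1's list, so slot 1 = orange.
slot 6 and slot 7 share exactly the 2 values {green, grey}; by pigeonhole those values go to them, so strike green, grey from slot 2, slot 3, slot 4.
slot 3's domain is down to {pink}, so slot 3 = pink. Remove pink from slot 2, slot 5.
So white goes to slot 2.

slot 2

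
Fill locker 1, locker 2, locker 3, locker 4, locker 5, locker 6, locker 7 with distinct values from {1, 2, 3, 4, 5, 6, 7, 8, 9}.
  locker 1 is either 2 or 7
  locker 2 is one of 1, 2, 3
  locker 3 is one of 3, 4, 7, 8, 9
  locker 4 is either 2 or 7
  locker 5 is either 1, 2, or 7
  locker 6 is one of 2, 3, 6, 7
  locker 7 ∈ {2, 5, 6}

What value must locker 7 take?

locker 1 and locker 4 share exactly the 2 values {2, 7}; by pigeonhole those values go to them, so strike 2, 7 from locker 2, locker 3, locker 5, locker 6, locker 7.
locker 5 must be 1 (only option left). So locker 2 can't be 1.
locker 2's domain is down to {3}, so locker 2 = 3. Strike 3 from locker 3, locker 6.
locker 6 has just one choice, so locker 6 = 6. Eliminate 6 elsewhere: locker 7.
So locker 7 = 5.

5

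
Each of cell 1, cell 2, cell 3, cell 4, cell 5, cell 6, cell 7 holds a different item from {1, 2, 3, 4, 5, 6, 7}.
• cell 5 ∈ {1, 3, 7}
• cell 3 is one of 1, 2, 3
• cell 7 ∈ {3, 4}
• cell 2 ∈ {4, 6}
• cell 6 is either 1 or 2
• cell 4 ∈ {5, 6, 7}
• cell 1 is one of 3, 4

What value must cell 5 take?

7

Among the 7 variables, 5 fits only cell 4 (and all 7 values in {1, 2, 3, 4, 5, 6, 7} must be used), so cell 4 = 5.
Among the 6 still-open variables, 6 fits only cell 2 (and all 6 values in {1, 2, 3, 4, 6, 7} must be used), so cell 2 = 6.
The 5 still-open variables together cover exactly {1, 2, 3, 4, 7} — 5 values for 5 variables — and 7 appears only in cell 5's list, so cell 5 = 7.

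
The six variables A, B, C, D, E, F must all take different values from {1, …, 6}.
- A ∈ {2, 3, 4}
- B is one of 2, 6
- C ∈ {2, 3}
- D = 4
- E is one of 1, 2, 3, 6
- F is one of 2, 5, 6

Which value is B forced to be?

6

D's domain is down to {4}, so D = 4. Eliminate 4 elsewhere: A.
The 5 still-open variables together cover exactly {1, 2, 3, 5, 6} — 5 values for 5 variables — and 1 appears only in E's list, so E = 1.
The 4 still-open variables together cover exactly {2, 3, 5, 6} — 4 values for 4 variables — and 5 appears only in F's list, so F = 5.
The 3 still-open variables together cover exactly {2, 3, 6} — 3 values for 3 variables — and 6 appears only in B's list, so B = 6.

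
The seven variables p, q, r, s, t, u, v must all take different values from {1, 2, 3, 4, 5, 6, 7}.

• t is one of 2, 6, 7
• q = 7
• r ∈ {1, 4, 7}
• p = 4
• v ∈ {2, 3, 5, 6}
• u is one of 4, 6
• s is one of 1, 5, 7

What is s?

p must be 4 (only option left). Remove 4 from r, u.
q has just one choice, so q = 7. Eliminate 7 elsewhere: r, s, t.
r's domain is down to {1}, so r = 1. So s can't be 1.
So s = 5.

5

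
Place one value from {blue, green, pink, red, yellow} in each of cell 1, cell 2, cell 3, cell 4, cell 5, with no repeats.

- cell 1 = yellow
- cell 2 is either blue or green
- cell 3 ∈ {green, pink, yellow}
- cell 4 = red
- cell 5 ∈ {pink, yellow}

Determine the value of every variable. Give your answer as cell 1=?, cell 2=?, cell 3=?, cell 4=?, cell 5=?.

cell 1=yellow, cell 2=blue, cell 3=green, cell 4=red, cell 5=pink

cell 1's domain is down to {yellow}, so cell 1 = yellow. Eliminate yellow elsewhere: cell 3, cell 5.
cell 4 has just one choice, so cell 4 = red.
cell 5 must be pink (only option left). Remove pink from cell 3.
cell 3 must be green (only option left). Strike green from cell 2.
cell 2 has just one choice, so cell 2 = blue.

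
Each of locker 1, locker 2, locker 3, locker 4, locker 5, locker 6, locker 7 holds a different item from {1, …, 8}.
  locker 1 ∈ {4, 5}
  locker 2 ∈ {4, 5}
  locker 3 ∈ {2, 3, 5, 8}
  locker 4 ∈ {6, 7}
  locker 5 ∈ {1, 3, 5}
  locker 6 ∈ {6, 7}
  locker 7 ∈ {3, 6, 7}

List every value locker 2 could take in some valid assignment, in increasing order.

The 2 variables locker 1 and locker 2 are confined to {4, 5}, which locks those values in; drop them from locker 3, locker 5.
locker 4 and locker 6 between them cover only {6, 7} — a naked pair. Remove those values from locker 7.
That leaves locker 7 = 3. Strike 3 from locker 3, locker 5.
locker 5's domain is down to {1}, so locker 5 = 1.
No further eliminations apply; locker 2 can still be any of 4, 5.

4, 5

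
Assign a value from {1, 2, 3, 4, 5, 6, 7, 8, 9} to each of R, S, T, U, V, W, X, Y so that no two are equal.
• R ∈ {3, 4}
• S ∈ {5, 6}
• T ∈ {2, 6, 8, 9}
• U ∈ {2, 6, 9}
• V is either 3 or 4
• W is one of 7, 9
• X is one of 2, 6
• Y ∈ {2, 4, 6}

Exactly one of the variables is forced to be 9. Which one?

U

The 8 variables draw from only 8 values {2, 3, 4, 5, 6, 7, 8, 9}, so each is used; only S can be 5, hence S = 5.
The 7 still-open variables together cover exactly {2, 3, 4, 6, 7, 8, 9} — 7 values for 7 variables — and 7 appears only in W's list, so W = 7.
The 6 still-open variables together cover exactly {2, 3, 4, 6, 8, 9} — 6 values for 6 variables — and 8 appears only in T's list, so T = 8.
Among the 5 still-open variables, 9 fits only U (and all 5 values in {2, 3, 4, 6, 9} must be used), so U = 9.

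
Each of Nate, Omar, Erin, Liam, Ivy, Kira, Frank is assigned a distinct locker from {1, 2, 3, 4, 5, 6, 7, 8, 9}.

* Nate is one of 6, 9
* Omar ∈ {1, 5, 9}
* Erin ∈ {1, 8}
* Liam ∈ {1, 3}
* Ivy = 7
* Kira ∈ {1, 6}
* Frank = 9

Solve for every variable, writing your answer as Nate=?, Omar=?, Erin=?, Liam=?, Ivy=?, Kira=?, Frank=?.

Nate=6, Omar=5, Erin=8, Liam=3, Ivy=7, Kira=1, Frank=9

Ivy must be 7 (only option left).
Frank has just one choice, so Frank = 9. Remove 9 from Nate, Omar.
Nate must be 6 (only option left). Strike 6 from Kira.
Kira must be 1 (only option left). So Omar, Erin, Liam can't be 1.
Omar has just one choice, so Omar = 5.
Erin has just one choice, so Erin = 8.
That leaves Liam = 3.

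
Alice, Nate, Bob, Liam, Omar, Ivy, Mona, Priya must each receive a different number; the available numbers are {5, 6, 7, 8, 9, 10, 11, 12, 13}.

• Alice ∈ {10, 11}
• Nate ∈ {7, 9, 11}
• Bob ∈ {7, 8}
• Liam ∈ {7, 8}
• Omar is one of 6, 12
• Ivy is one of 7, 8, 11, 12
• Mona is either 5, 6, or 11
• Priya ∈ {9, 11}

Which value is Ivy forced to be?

The 8 variables together cover exactly {5, 6, 7, 8, 9, 10, 11, 12} — 8 values for 8 variables — and 5 appears only in Mona's list, so Mona = 5.
Among the 7 still-open variables, 6 fits only Omar (and all 7 values in {6, 7, 8, 9, 10, 11, 12} must be used), so Omar = 6.
The 6 still-open variables together cover exactly {7, 8, 9, 10, 11, 12} — 6 values for 6 variables — and 10 appears only in Alice's list, so Alice = 10.
The 5 still-open variables draw from only 5 values {7, 8, 9, 11, 12}, so each is used; only Ivy can be 12, hence Ivy = 12.

12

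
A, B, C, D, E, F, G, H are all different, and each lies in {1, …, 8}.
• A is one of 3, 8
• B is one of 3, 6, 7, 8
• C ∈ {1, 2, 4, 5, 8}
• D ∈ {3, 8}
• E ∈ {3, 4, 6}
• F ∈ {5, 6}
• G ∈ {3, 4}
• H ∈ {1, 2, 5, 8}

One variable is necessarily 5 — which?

F

The 8 variables together cover exactly {1, 2, 3, 4, 5, 6, 7, 8} — 8 values for 8 variables — and 7 appears only in B's list, so B = 7.
The 2 variables A and D are confined to {3, 8}, which locks those values in; drop them from C, E, G, H.
G has just one choice, so G = 4. So C, E can't be 4.
E must be 6 (only option left). Strike 6 from F.
So 5 goes to F.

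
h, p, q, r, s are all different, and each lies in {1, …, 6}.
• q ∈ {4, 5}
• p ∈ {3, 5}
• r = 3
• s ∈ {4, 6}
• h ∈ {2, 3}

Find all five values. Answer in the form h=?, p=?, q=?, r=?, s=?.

r's domain is down to {3}, so r = 3. Strike 3 from h, p.
That leaves h = 2.
That leaves p = 5. So q can't be 5.
q must be 4 (only option left). Strike 4 from s.
s has just one choice, so s = 6.

h=2, p=5, q=4, r=3, s=6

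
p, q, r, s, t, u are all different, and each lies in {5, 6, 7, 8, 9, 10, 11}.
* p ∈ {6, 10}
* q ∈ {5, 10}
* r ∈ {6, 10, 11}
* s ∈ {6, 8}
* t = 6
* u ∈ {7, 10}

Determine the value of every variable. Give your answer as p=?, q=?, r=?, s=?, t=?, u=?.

t has just one choice, so t = 6. Remove 6 from p, r, s.
p's domain is down to {10}, so p = 10. So q, r, u can't be 10.
q must be 5 (only option left).
That leaves r = 11.
That leaves s = 8.
u must be 7 (only option left).

p=10, q=5, r=11, s=8, t=6, u=7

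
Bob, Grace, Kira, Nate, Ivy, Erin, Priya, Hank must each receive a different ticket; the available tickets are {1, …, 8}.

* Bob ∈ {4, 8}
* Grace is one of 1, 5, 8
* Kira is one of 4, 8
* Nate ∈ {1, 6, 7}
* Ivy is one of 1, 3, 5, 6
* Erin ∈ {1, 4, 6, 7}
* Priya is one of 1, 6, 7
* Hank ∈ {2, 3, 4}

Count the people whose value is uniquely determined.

The 8 variables draw from only 8 values {1, 2, 3, 4, 5, 6, 7, 8}, so each is used; only Hank can be 2, hence Hank = 2.
The 7 still-open variables draw from only 7 values {1, 3, 4, 5, 6, 7, 8}, so each is used; only Ivy can be 3, hence Ivy = 3.
The 6 still-open variables draw from only 6 values {1, 4, 5, 6, 7, 8}, so each is used; only Grace can be 5, hence Grace = 5.
The 2 variables Bob and Kira are confined to {4, 8}, which locks those values in; drop them from Erin.
Determined: Grace=5, Ivy=3, Hank=2. The other people each still have more than one consistent value. That makes 3.

3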